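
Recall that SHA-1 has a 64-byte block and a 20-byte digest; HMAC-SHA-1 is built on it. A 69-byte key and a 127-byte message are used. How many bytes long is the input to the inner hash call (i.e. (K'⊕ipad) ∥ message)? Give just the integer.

191

Key is 69 > 64 bytes, so it is hashed to 20 bytes then zero-padded to 64: |K'| = 64.
Inner input = (K'⊕ipad) ∥ m → 64 + 127 = 191 bytes.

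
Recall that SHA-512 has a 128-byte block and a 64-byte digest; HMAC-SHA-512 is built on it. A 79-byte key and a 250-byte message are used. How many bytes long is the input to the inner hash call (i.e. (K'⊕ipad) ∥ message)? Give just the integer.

Key is 79 ≤ 128 bytes, zero-padded: |K'| = 128.
Inner input = (K'⊕ipad) ∥ m → 128 + 250 = 378 bytes.

378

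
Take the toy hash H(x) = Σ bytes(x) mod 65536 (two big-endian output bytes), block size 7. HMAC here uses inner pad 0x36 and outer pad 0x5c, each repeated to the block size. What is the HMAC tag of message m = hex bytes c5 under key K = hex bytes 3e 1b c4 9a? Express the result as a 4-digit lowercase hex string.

0358

Key hex bytes 3e 1b c4 9a is 4 bytes ≤ B = 7; zero-pad to 7 bytes: K' = 3e 1b c4 9a 00 00 00.
K' ⊕ ipad = 08 2d f2 ac 36 36 36.  K' ⊕ opad = 62 47 98 c6 5c 5c 5c.
Inner input = (K'⊕ipad) ∥ m = 08 2d f2 ac 36 36 36 ∥ c5.
Inner hash: sum = 8+45+242+172+54+54+54+197 = 826 → 03 3a.
Outer input = (K'⊕opad) ∥ inner = 62 47 98 c6 5c 5c 5c ∥ 03 3a.
Outer hash (tag): sum = 98+71+152+198+92+92+92+3+58 = 856 → 03 58.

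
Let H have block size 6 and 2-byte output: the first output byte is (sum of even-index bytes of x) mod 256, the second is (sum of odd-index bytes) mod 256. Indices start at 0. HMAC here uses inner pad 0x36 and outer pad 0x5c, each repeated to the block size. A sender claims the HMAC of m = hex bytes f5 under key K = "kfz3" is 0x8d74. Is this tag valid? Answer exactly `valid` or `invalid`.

invalid

Key "kfz3" = 6b 66 7a 33 is 4 bytes ≤ B = 6; zero-pad to 6 bytes: K' = 6b 66 7a 33 00 00.
K' ⊕ ipad = 5d 50 4c 05 36 36; K' ⊕ opad = 37 3a 26 6f 5c 5c.
Inner hash: even-index sum = 468 mod 256 = 212; odd-index sum = 139 mod 256 = 139 → d4 8b.
Outer hash (recomputed tag): even-index sum = 397 mod 256 = 141; odd-index sum = 400 mod 256 = 144 → 8d 90.
Recomputed tag = 8d90; claimed = 8d74 → mismatch.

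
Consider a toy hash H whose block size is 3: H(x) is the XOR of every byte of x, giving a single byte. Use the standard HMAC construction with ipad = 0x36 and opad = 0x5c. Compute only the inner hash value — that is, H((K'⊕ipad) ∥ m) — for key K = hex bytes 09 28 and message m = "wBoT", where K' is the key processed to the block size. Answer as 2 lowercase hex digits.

Key hex bytes 09 28 is 2 bytes ≤ B = 3; zero-pad to 3 bytes: K' = 09 28 00.
K' ⊕ ipad = 3f 1e 36.
Inner input = 3f 1e 36 ∥ 77 42 6f 54.
Inner hash: XOR 3f⊕1e⊕36⊕77⊕42⊕6f⊕54 = 19.

19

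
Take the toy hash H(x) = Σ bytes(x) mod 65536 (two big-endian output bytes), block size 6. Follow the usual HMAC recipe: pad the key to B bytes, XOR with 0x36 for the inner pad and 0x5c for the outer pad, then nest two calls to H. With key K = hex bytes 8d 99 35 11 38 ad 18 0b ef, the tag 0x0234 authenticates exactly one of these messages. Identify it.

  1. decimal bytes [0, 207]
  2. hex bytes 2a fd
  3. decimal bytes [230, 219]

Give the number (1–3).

3

Key hex bytes 8d 99 35 11 38 ad 18 0b ef is 9 bytes > B = 6, so hash it first: H(key) = 03 63, then zero-pad to 6 bytes: K' = 03 63 00 00 00 00.
K' ⊕ ipad = 35 55 36 36 36 36; K' ⊕ opad = 5f 3f 5c 5c 5c 5c.
m1: inner = H(35 55 36 36 36 36 00 cf) = 02 31; tag = H(5f 3f 5c 5c 5c 5c 02 31) = 0241
m2: inner = H(35 55 36 36 36 36 2a fd) = 02 89; tag = H(5f 3f 5c 5c 5c 5c 02 89) = 0299
m3: inner = H(35 55 36 36 36 36 e6 db) = 03 23; tag = H(5f 3f 5c 5c 5c 5c 03 23) = 0234 ← matches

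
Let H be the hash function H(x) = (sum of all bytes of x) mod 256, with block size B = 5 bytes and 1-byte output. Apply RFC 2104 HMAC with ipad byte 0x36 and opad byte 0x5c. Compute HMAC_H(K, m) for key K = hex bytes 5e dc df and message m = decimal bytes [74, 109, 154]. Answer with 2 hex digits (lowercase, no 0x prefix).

b5

Key hex bytes 5e dc df is 3 bytes ≤ B = 5; zero-pad to 5 bytes: K' = 5e dc df 00 00.
K' ⊕ ipad = 68 ea e9 36 36.  K' ⊕ opad = 02 80 83 5c 5c.
Inner input = (K'⊕ipad) ∥ m = 68 ea e9 36 36 ∥ 4a 6d 9a.
Inner hash: sum = 104+234+233+54+54+74+109+154 = 1016; mod 256 = 248 → f8.
Outer input = (K'⊕opad) ∥ inner = 02 80 83 5c 5c ∥ f8.
Outer hash (tag): sum = 2+128+131+92+92+248 = 693; mod 256 = 181 → b5.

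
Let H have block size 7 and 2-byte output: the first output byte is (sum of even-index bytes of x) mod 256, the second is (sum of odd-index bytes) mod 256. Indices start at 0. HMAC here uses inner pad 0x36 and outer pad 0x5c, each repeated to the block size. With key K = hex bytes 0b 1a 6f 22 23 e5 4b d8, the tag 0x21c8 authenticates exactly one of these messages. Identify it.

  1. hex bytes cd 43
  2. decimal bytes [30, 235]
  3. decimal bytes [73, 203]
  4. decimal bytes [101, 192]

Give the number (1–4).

Key hex bytes 0b 1a 6f 22 23 e5 4b d8 is 8 bytes > B = 7, so hash it first: H(key) = e8 f9, then zero-pad to 7 bytes: K' = e8 f9 00 00 00 00 00.
K' ⊕ ipad = de cf 36 36 36 36 36; K' ⊕ opad = b4 a5 5c 5c 5c 5c 5c.
m1: inner = H(de cf 36 36 36 36 36 cd 43) = c3 08; tag = H(b4 a5 5c 5c 5c 5c 5c c3 08) = d020
m2: inner = H(de cf 36 36 36 36 36 1e eb) = 6b 59; tag = H(b4 a5 5c 5c 5c 5c 5c 6b 59) = 21c8 ← matches
m3: inner = H(de cf 36 36 36 36 36 49 cb) = 4b 84; tag = H(b4 a5 5c 5c 5c 5c 5c 4b 84) = 4ca8
m4: inner = H(de cf 36 36 36 36 36 65 c0) = 40 a0; tag = H(b4 a5 5c 5c 5c 5c 5c 40 a0) = 689d

2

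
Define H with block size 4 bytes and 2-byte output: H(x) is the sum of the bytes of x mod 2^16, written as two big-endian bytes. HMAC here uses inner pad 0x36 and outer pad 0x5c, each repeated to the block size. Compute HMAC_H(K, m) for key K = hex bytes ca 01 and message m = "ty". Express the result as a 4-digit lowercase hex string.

Key hex bytes ca 01 is 2 bytes ≤ B = 4; zero-pad to 4 bytes: K' = ca 01 00 00.
K' ⊕ ipad = fc 37 36 36.  K' ⊕ opad = 96 5d 5c 5c.
Inner input = (K'⊕ipad) ∥ m = fc 37 36 36 ∥ 74 79.
Inner hash: sum = 252+55+54+54+116+121 = 652 → 02 8c.
Outer input = (K'⊕opad) ∥ inner = 96 5d 5c 5c ∥ 02 8c.
Outer hash (tag): sum = 150+93+92+92+2+140 = 569 → 02 39.

0239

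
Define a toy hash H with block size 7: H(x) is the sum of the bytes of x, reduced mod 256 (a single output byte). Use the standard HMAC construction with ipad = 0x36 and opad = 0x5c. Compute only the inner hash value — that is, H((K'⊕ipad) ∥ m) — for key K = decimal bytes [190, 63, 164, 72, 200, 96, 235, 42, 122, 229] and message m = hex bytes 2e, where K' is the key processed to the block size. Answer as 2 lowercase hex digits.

25

Key decimal bytes [190, 63, 164, 72, 200, 96, 235, 42, 122, 229] = be 3f a4 48 c8 60 eb 2a 7a e5 is 10 bytes > B = 7, so hash it first: H(key) = 85, then zero-pad to 7 bytes: K' = 85 00 00 00 00 00 00.
K' ⊕ ipad = b3 36 36 36 36 36 36.
Inner input = b3 36 36 36 36 36 36 ∥ 2e.
Inner hash: sum = 179+54+54+54+54+54+54+46 = 549; mod 256 = 37 → 25.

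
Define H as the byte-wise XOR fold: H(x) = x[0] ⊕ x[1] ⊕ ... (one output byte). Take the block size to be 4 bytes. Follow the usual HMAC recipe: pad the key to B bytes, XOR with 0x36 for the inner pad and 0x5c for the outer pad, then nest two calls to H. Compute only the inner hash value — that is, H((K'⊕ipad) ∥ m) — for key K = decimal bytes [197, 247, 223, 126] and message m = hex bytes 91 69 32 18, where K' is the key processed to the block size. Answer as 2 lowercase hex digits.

41

Key decimal bytes [197, 247, 223, 126] = c5 f7 df 7e is exactly B = 4 bytes: K' = c5 f7 df 7e.
K' ⊕ ipad = f3 c1 e9 48.
Inner input = f3 c1 e9 48 ∥ 91 69 32 18.
Inner hash: XOR f3⊕c1⊕e9⊕48⊕91⊕69⊕32⊕18 = 41.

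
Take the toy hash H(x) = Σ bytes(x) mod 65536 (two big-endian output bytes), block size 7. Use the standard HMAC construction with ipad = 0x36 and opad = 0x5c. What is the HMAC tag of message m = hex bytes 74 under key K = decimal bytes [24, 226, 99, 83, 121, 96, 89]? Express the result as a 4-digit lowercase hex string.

01fd

Key decimal bytes [24, 226, 99, 83, 121, 96, 89] = 18 e2 63 53 79 60 59 is exactly B = 7 bytes: K' = 18 e2 63 53 79 60 59.
K' ⊕ ipad = 2e d4 55 65 4f 56 6f.  K' ⊕ opad = 44 be 3f 0f 25 3c 05.
Inner input = (K'⊕ipad) ∥ m = 2e d4 55 65 4f 56 6f ∥ 74.
Inner hash: sum = 46+212+85+101+79+86+111+116 = 836 → 03 44.
Outer input = (K'⊕opad) ∥ inner = 44 be 3f 0f 25 3c 05 ∥ 03 44.
Outer hash (tag): sum = 68+190+63+15+37+60+5+3+68 = 509 → 01 fd.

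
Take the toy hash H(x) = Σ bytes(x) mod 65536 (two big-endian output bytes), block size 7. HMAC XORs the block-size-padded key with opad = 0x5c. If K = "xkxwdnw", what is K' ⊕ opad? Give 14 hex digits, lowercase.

2437242b38322b

Key "xkxwdnw" = 78 6b 78 77 64 6e 77 is exactly B = 7 bytes: K' = 78 6b 78 77 64 6e 77.
XOR each byte with 0x5c: 78⊕5c=24, 6b⊕5c=37, 78⊕5c=24, 77⊕5c=2b, 64⊕5c=38, 6e⊕5c=32, 77⊕5c=2b.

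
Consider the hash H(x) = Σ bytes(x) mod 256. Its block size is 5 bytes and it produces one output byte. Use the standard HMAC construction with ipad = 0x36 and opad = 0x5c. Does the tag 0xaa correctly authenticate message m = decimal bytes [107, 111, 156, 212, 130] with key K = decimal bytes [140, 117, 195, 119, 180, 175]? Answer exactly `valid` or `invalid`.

invalid

Key decimal bytes [140, 117, 195, 119, 180, 175] = 8c 75 c3 77 b4 af is 6 bytes > B = 5, so hash it first: H(key) = 9e, then zero-pad to 5 bytes: K' = 9e 00 00 00 00.
K' ⊕ ipad = a8 36 36 36 36; K' ⊕ opad = c2 5c 5c 5c 5c.
Inner hash: sum = 168+54+54+54+54+107+111+156+212+130 = 1100; mod 256 = 76 → 4c.
Outer hash (recomputed tag): sum = 194+92+92+92+92+76 = 638; mod 256 = 126 → 7e.
Recomputed tag = 7e; claimed = aa → mismatch.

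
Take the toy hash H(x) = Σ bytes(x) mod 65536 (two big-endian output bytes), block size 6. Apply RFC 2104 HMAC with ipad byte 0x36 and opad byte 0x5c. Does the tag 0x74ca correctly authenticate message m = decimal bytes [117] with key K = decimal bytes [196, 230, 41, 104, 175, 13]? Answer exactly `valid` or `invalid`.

Key decimal bytes [196, 230, 41, 104, 175, 13] = c4 e6 29 68 af 0d is exactly B = 6 bytes: K' = c4 e6 29 68 af 0d.
K' ⊕ ipad = f2 d0 1f 5e 99 3b; K' ⊕ opad = 98 ba 75 34 f3 51.
Inner hash: sum = 242+208+31+94+153+59+117 = 904 → 03 88.
Outer hash (recomputed tag): sum = 152+186+117+52+243+81+3+136 = 970 → 03 ca.
Recomputed tag = 03ca; claimed = 74ca → mismatch.

invalid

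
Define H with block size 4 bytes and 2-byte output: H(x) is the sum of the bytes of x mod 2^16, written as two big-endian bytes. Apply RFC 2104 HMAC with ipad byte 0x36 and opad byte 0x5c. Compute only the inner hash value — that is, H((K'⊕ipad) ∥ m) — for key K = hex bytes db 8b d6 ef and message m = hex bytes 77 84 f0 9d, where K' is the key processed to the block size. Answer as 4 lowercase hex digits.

05eb

Key hex bytes db 8b d6 ef is exactly B = 4 bytes: K' = db 8b d6 ef.
K' ⊕ ipad = ed bd e0 d9.
Inner input = ed bd e0 d9 ∥ 77 84 f0 9d.
Inner hash: sum = 237+189+224+217+119+132+240+157 = 1515 → 05 eb.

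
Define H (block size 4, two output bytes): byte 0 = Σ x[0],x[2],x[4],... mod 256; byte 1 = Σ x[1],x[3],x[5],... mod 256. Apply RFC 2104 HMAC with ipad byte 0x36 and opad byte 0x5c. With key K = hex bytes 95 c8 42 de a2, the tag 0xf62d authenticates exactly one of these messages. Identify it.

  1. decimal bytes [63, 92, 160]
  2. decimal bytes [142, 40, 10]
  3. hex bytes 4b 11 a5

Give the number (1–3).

Key hex bytes 95 c8 42 de a2 is 5 bytes > B = 4, so hash it first: H(key) = 79 a6, then zero-pad to 4 bytes: K' = 79 a6 00 00.
K' ⊕ ipad = 4f 90 36 36; K' ⊕ opad = 25 fa 5c 5c.
m1: inner = H(4f 90 36 36 3f 5c a0) = 64 22; tag = H(25 fa 5c 5c 64 22) = e578
m2: inner = H(4f 90 36 36 8e 28 0a) = 1d ee; tag = H(25 fa 5c 5c 1d ee) = 9e44
m3: inner = H(4f 90 36 36 4b 11 a5) = 75 d7; tag = H(25 fa 5c 5c 75 d7) = f62d ← matches

3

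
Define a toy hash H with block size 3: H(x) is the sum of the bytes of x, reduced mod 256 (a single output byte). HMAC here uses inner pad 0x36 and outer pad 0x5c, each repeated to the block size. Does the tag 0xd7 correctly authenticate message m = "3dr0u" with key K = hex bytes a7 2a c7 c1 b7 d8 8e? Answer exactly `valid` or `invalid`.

invalid

Key hex bytes a7 2a c7 c1 b7 d8 8e is 7 bytes > B = 3, so hash it first: H(key) = 76, then zero-pad to 3 bytes: K' = 76 00 00.
K' ⊕ ipad = 40 36 36; K' ⊕ opad = 2a 5c 5c.
Inner hash: sum = 64+54+54+51+100+114+48+117 = 602; mod 256 = 90 → 5a.
Outer hash (recomputed tag): sum = 42+92+92+90 = 316; mod 256 = 60 → 3c.
Recomputed tag = 3c; claimed = d7 → mismatch.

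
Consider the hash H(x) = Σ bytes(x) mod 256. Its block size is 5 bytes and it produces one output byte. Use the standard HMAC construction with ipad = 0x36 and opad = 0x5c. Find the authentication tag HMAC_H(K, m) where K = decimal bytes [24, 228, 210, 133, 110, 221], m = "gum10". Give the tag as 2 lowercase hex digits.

5c

Key decimal bytes [24, 228, 210, 133, 110, 221] = 18 e4 d2 85 6e dd is 6 bytes > B = 5, so hash it first: H(key) = 9e, then zero-pad to 5 bytes: K' = 9e 00 00 00 00.
K' ⊕ ipad = a8 36 36 36 36.  K' ⊕ opad = c2 5c 5c 5c 5c.
Inner input = (K'⊕ipad) ∥ m = a8 36 36 36 36 ∥ 67 75 6d 31 30.
Inner hash: sum = 168+54+54+54+54+103+117+109+49+48 = 810; mod 256 = 42 → 2a.
Outer input = (K'⊕opad) ∥ inner = c2 5c 5c 5c 5c ∥ 2a.
Outer hash (tag): sum = 194+92+92+92+92+42 = 604; mod 256 = 92 → 5c.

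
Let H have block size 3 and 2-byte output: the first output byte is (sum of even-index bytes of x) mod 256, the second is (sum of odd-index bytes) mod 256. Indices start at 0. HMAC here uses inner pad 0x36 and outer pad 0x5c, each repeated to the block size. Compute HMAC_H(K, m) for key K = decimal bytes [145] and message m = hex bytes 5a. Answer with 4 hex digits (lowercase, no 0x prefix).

b939

Key decimal bytes [145] = 91 is 1 byte ≤ B = 3; zero-pad to 3 bytes: K' = 91 00 00.
K' ⊕ ipad = a7 36 36.  K' ⊕ opad = cd 5c 5c.
Inner input = (K'⊕ipad) ∥ m = a7 36 36 ∥ 5a.
Inner hash: even-index sum = 221 mod 256 = 221; odd-index sum = 144 mod 256 = 144 → dd 90.
Outer input = (K'⊕opad) ∥ inner = cd 5c 5c ∥ dd 90.
Outer hash (tag): even-index sum = 441 mod 256 = 185; odd-index sum = 313 mod 256 = 57 → b9 39.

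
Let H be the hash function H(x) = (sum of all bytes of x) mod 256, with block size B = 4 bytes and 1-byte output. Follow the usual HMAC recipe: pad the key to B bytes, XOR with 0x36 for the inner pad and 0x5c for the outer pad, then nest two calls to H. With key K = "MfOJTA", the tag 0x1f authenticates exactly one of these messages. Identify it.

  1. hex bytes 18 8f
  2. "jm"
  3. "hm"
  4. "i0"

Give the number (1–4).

Key "MfOJTA" = 4d 66 4f 4a 54 41 is 6 bytes > B = 4, so hash it first: H(key) = e1, then zero-pad to 4 bytes: K' = e1 00 00 00.
K' ⊕ ipad = d7 36 36 36; K' ⊕ opad = bd 5c 5c 5c.
m1: inner = H(d7 36 36 36 18 8f) = 20; tag = H(bd 5c 5c 5c 20) = f1
m2: inner = H(d7 36 36 36 6a 6d) = 50; tag = H(bd 5c 5c 5c 50) = 21
m3: inner = H(d7 36 36 36 68 6d) = 4e; tag = H(bd 5c 5c 5c 4e) = 1f ← matches
m4: inner = H(d7 36 36 36 69 30) = 12; tag = H(bd 5c 5c 5c 12) = e3

3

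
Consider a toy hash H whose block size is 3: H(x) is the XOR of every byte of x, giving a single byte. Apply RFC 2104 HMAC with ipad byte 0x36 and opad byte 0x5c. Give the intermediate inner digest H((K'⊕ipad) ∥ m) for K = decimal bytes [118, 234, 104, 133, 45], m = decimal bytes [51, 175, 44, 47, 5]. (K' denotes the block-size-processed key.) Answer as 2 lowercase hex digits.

f0

Key decimal bytes [118, 234, 104, 133, 45] = 76 ea 68 85 2d is 5 bytes > B = 3, so hash it first: H(key) = 5c, then zero-pad to 3 bytes: K' = 5c 00 00.
K' ⊕ ipad = 6a 36 36.
Inner input = 6a 36 36 ∥ 33 af 2c 2f 05.
Inner hash: XOR 6a⊕36⊕36⊕33⊕af⊕2c⊕2f⊕05 = f0.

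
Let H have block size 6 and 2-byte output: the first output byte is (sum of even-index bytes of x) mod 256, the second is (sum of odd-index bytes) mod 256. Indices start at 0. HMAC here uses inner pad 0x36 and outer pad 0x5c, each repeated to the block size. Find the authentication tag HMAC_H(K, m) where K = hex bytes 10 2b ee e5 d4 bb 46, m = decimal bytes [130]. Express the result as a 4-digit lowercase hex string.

Key hex bytes 10 2b ee e5 d4 bb 46 is 7 bytes > B = 6, so hash it first: H(key) = 18 cb, then zero-pad to 6 bytes: K' = 18 cb 00 00 00 00.
K' ⊕ ipad = 2e fd 36 36 36 36.  K' ⊕ opad = 44 97 5c 5c 5c 5c.
Inner input = (K'⊕ipad) ∥ m = 2e fd 36 36 36 36 ∥ 82.
Inner hash: even-index sum = 284 mod 256 = 28; odd-index sum = 361 mod 256 = 105 → 1c 69.
Outer input = (K'⊕opad) ∥ inner = 44 97 5c 5c 5c 5c ∥ 1c 69.
Outer hash (tag): even-index sum = 280 mod 256 = 24; odd-index sum = 440 mod 256 = 184 → 18 b8.

18b8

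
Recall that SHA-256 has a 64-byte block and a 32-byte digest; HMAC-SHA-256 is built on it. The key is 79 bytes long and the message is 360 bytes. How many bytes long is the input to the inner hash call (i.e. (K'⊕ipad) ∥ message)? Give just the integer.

Key is 79 > 64 bytes, so it is hashed to 32 bytes then zero-padded to 64: |K'| = 64.
Inner input = (K'⊕ipad) ∥ m → 64 + 360 = 424 bytes.

424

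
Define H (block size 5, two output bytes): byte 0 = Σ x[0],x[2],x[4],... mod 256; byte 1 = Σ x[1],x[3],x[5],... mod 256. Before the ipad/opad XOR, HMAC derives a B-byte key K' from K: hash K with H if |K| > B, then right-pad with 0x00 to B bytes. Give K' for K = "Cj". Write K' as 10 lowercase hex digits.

Key "Cj" = 43 6a is 2 bytes ≤ B = 5; zero-pad to 5 bytes: K' = 43 6a 00 00 00.

436a000000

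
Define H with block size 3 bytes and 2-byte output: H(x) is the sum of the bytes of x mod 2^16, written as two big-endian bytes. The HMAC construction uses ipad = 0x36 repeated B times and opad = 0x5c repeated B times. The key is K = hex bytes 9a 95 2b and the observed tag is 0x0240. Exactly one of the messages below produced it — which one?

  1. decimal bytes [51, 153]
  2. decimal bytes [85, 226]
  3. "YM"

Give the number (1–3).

Key hex bytes 9a 95 2b is exactly B = 3 bytes: K' = 9a 95 2b.
K' ⊕ ipad = ac a3 1d; K' ⊕ opad = c6 c9 77.
m1: inner = H(ac a3 1d 33 99) = 02 38; tag = H(c6 c9 77 02 38) = 0240 ← matches
m2: inner = H(ac a3 1d 55 e2) = 02 a3; tag = H(c6 c9 77 02 a3) = 02ab
m3: inner = H(ac a3 1d 59 4d) = 02 12; tag = H(c6 c9 77 02 12) = 021a

1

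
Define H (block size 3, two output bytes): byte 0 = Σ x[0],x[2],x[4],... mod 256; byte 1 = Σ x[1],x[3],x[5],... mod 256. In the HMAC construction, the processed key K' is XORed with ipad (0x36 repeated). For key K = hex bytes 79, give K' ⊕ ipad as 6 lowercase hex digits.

4f3636

Key hex bytes 79 is 1 byte ≤ B = 3; zero-pad to 3 bytes: K' = 79 00 00.
XOR each byte with 0x36: 79⊕36=4f, 00⊕36=36, 00⊕36=36.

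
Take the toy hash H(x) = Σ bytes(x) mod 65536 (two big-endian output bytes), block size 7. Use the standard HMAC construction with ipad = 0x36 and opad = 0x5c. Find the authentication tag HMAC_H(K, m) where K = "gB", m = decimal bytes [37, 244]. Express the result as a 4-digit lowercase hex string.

0313

Key "gB" = 67 42 is 2 bytes ≤ B = 7; zero-pad to 7 bytes: K' = 67 42 00 00 00 00 00.
K' ⊕ ipad = 51 74 36 36 36 36 36.  K' ⊕ opad = 3b 1e 5c 5c 5c 5c 5c.
Inner input = (K'⊕ipad) ∥ m = 51 74 36 36 36 36 36 ∥ 25 f4.
Inner hash: sum = 81+116+54+54+54+54+54+37+244 = 748 → 02 ec.
Outer input = (K'⊕opad) ∥ inner = 3b 1e 5c 5c 5c 5c 5c ∥ 02 ec.
Outer hash (tag): sum = 59+30+92+92+92+92+92+2+236 = 787 → 03 13.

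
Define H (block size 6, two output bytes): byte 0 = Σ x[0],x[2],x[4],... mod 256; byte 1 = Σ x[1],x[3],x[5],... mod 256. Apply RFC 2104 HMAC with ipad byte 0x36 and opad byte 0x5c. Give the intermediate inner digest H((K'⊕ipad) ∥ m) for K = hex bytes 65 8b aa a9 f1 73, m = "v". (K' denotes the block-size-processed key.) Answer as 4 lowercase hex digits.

2ca1

Key hex bytes 65 8b aa a9 f1 73 is exactly B = 6 bytes: K' = 65 8b aa a9 f1 73.
K' ⊕ ipad = 53 bd 9c 9f c7 45.
Inner input = 53 bd 9c 9f c7 45 ∥ 76.
Inner hash: even-index sum = 556 mod 256 = 44; odd-index sum = 417 mod 256 = 161 → 2c a1.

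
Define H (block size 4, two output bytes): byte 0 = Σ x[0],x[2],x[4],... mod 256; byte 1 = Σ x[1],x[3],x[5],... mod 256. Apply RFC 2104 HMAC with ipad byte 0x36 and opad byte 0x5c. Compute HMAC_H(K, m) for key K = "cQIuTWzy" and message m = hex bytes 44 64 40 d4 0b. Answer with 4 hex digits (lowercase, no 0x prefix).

9334

Key "cQIuTWzy" = 63 51 49 75 54 57 7a 79 is 8 bytes > B = 4, so hash it first: H(key) = 7a 96, then zero-pad to 4 bytes: K' = 7a 96 00 00.
K' ⊕ ipad = 4c a0 36 36.  K' ⊕ opad = 26 ca 5c 5c.
Inner input = (K'⊕ipad) ∥ m = 4c a0 36 36 ∥ 44 64 40 d4 0b.
Inner hash: even-index sum = 273 mod 256 = 17; odd-index sum = 526 mod 256 = 14 → 11 0e.
Outer input = (K'⊕opad) ∥ inner = 26 ca 5c 5c ∥ 11 0e.
Outer hash (tag): even-index sum = 147 mod 256 = 147; odd-index sum = 308 mod 256 = 52 → 93 34.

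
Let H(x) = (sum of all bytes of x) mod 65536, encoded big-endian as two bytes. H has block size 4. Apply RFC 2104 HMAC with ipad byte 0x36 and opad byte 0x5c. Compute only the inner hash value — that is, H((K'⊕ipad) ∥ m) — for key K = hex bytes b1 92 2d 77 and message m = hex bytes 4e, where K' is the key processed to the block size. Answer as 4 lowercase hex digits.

Key hex bytes b1 92 2d 77 is exactly B = 4 bytes: K' = b1 92 2d 77.
K' ⊕ ipad = 87 a4 1b 41.
Inner input = 87 a4 1b 41 ∥ 4e.
Inner hash: sum = 135+164+27+65+78 = 469 → 01 d5.

01d5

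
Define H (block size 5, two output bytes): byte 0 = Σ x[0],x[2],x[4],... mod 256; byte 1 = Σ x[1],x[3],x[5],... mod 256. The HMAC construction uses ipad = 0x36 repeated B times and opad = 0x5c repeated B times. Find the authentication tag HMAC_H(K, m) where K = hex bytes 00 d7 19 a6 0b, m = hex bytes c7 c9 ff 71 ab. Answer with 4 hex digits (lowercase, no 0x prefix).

da61

Key hex bytes 00 d7 19 a6 0b is exactly B = 5 bytes: K' = 00 d7 19 a6 0b.
K' ⊕ ipad = 36 e1 2f 90 3d.  K' ⊕ opad = 5c 8b 45 fa 57.
Inner input = (K'⊕ipad) ∥ m = 36 e1 2f 90 3d ∥ c7 c9 ff 71 ab.
Inner hash: even-index sum = 476 mod 256 = 220; odd-index sum = 994 mod 256 = 226 → dc e2.
Outer input = (K'⊕opad) ∥ inner = 5c 8b 45 fa 57 ∥ dc e2.
Outer hash (tag): even-index sum = 474 mod 256 = 218; odd-index sum = 609 mod 256 = 97 → da 61.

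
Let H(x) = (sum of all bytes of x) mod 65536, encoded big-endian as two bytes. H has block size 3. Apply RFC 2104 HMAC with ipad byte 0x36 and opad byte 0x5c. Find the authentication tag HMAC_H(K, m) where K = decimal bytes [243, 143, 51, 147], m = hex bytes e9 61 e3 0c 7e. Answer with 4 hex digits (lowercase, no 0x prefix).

0170

Key decimal bytes [243, 143, 51, 147] = f3 8f 33 93 is 4 bytes > B = 3, so hash it first: H(key) = 02 48, then zero-pad to 3 bytes: K' = 02 48 00.
K' ⊕ ipad = 34 7e 36.  K' ⊕ opad = 5e 14 5c.
Inner input = (K'⊕ipad) ∥ m = 34 7e 36 ∥ e9 61 e3 0c 7e.
Inner hash: sum = 52+126+54+233+97+227+12+126 = 927 → 03 9f.
Outer input = (K'⊕opad) ∥ inner = 5e 14 5c ∥ 03 9f.
Outer hash (tag): sum = 94+20+92+3+159 = 368 → 01 70.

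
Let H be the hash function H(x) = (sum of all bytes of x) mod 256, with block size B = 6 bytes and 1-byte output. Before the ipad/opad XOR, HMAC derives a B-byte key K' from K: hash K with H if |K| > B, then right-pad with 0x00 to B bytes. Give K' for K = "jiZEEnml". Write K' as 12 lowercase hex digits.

fe0000000000

|K| = 8 > B = 6, so first hash the key.
H(K): sum = 106+105+90+69+69+110+109+108 = 766; mod 256 = 254 → fe.
Zero-pad H(K) = fe to 6 bytes: K' = fe 00 00 00 00 00.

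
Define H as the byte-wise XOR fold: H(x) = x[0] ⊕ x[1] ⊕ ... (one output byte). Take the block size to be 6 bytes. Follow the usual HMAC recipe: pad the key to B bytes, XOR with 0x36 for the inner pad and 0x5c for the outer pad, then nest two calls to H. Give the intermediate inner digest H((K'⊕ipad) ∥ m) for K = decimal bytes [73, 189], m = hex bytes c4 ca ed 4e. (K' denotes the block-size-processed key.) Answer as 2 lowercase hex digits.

Key decimal bytes [73, 189] = 49 bd is 2 bytes ≤ B = 6; zero-pad to 6 bytes: K' = 49 bd 00 00 00 00.
K' ⊕ ipad = 7f 8b 36 36 36 36.
Inner input = 7f 8b 36 36 36 36 ∥ c4 ca ed 4e.
Inner hash: XOR 7f⊕8b⊕36⊕36⊕36⊕36⊕c4⊕ca⊕ed⊕4e = 59.

59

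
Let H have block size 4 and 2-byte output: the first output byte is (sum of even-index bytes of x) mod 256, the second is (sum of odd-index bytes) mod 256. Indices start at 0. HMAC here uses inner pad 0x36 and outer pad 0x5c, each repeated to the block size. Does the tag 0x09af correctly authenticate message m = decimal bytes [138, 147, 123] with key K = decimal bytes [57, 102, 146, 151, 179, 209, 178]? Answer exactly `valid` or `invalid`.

valid

Key decimal bytes [57, 102, 146, 151, 179, 209, 178] = 39 66 92 97 b3 d1 b2 is 7 bytes > B = 4, so hash it first: H(key) = 30 ce, then zero-pad to 4 bytes: K' = 30 ce 00 00.
K' ⊕ ipad = 06 f8 36 36; K' ⊕ opad = 6c 92 5c 5c.
Inner hash: even-index sum = 321 mod 256 = 65; odd-index sum = 449 mod 256 = 193 → 41 c1.
Outer hash (recomputed tag): even-index sum = 265 mod 256 = 9; odd-index sum = 431 mod 256 = 175 → 09 af.
Recomputed tag = 09af; claimed = 09af → match.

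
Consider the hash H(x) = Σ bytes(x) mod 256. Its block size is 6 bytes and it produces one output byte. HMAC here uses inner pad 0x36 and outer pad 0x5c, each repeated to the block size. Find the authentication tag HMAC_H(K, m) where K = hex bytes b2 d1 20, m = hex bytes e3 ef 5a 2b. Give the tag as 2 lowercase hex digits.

Key hex bytes b2 d1 20 is 3 bytes ≤ B = 6; zero-pad to 6 bytes: K' = b2 d1 20 00 00 00.
K' ⊕ ipad = 84 e7 16 36 36 36.  K' ⊕ opad = ee 8d 7c 5c 5c 5c.
Inner input = (K'⊕ipad) ∥ m = 84 e7 16 36 36 36 ∥ e3 ef 5a 2b.
Inner hash: sum = 132+231+22+54+54+54+227+239+90+43 = 1146; mod 256 = 122 → 7a.
Outer input = (K'⊕opad) ∥ inner = ee 8d 7c 5c 5c 5c ∥ 7a.
Outer hash (tag): sum = 238+141+124+92+92+92+122 = 901; mod 256 = 133 → 85.

85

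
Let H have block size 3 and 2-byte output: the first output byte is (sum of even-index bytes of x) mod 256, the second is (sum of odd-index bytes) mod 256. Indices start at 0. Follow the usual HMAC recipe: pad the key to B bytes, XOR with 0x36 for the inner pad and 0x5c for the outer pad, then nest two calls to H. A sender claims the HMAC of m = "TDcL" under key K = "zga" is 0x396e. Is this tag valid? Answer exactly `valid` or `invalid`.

invalid

Key "zga" = 7a 67 61 is exactly B = 3 bytes: K' = 7a 67 61.
K' ⊕ ipad = 4c 51 57; K' ⊕ opad = 26 3b 3d.
Inner hash: even-index sum = 307 mod 256 = 51; odd-index sum = 264 mod 256 = 8 → 33 08.
Outer hash (recomputed tag): even-index sum = 107 mod 256 = 107; odd-index sum = 110 mod 256 = 110 → 6b 6e.
Recomputed tag = 6b6e; claimed = 396e → mismatch.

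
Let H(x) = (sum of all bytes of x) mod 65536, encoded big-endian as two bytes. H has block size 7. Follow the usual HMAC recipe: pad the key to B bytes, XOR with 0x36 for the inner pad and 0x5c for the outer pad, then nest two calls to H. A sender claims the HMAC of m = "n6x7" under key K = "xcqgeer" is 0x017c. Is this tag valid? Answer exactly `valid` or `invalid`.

invalid

Key "xcqgeer" = 78 63 71 67 65 65 72 is exactly B = 7 bytes: K' = 78 63 71 67 65 65 72.
K' ⊕ ipad = 4e 55 47 51 53 53 44; K' ⊕ opad = 24 3f 2d 3b 39 39 2e.
Inner hash: sum = 78+85+71+81+83+83+68+110+54+120+55 = 888 → 03 78.
Outer hash (recomputed tag): sum = 36+63+45+59+57+57+46+3+120 = 486 → 01 e6.
Recomputed tag = 01e6; claimed = 017c → mismatch.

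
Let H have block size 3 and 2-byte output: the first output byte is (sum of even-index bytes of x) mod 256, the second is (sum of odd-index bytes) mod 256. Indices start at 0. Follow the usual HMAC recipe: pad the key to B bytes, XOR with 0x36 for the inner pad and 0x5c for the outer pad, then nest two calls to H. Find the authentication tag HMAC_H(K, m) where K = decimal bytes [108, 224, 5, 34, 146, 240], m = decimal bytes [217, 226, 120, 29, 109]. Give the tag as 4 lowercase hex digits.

3d18

Key decimal bytes [108, 224, 5, 34, 146, 240] = 6c e0 05 22 92 f0 is 6 bytes > B = 3, so hash it first: H(key) = 03 f2, then zero-pad to 3 bytes: K' = 03 f2 00.
K' ⊕ ipad = 35 c4 36.  K' ⊕ opad = 5f ae 5c.
Inner input = (K'⊕ipad) ∥ m = 35 c4 36 ∥ d9 e2 78 1d 6d.
Inner hash: even-index sum = 362 mod 256 = 106; odd-index sum = 642 mod 256 = 130 → 6a 82.
Outer input = (K'⊕opad) ∥ inner = 5f ae 5c ∥ 6a 82.
Outer hash (tag): even-index sum = 317 mod 256 = 61; odd-index sum = 280 mod 256 = 24 → 3d 18.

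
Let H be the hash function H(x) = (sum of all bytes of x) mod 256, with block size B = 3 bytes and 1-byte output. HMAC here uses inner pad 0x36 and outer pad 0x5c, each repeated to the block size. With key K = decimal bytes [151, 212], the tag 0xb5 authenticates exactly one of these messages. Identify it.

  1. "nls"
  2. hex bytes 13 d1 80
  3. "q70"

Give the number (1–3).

1

Key decimal bytes [151, 212] = 97 d4 is 2 bytes ≤ B = 3; zero-pad to 3 bytes: K' = 97 d4 00.
K' ⊕ ipad = a1 e2 36; K' ⊕ opad = cb 88 5c.
m1: inner = H(a1 e2 36 6e 6c 73) = 06; tag = H(cb 88 5c 06) = b5 ← matches
m2: inner = H(a1 e2 36 13 d1 80) = 1d; tag = H(cb 88 5c 1d) = cc
m3: inner = H(a1 e2 36 71 37 30) = 91; tag = H(cb 88 5c 91) = 40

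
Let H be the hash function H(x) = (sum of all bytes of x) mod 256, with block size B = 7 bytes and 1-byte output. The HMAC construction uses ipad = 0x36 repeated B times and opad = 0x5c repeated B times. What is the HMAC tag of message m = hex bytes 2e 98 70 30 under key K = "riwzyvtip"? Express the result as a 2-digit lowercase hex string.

64

Key "riwzyvtip" = 72 69 77 7a 79 76 74 69 70 is 9 bytes > B = 7, so hash it first: H(key) = 08, then zero-pad to 7 bytes: K' = 08 00 00 00 00 00 00.
K' ⊕ ipad = 3e 36 36 36 36 36 36.  K' ⊕ opad = 54 5c 5c 5c 5c 5c 5c.
Inner input = (K'⊕ipad) ∥ m = 3e 36 36 36 36 36 36 ∥ 2e 98 70 30.
Inner hash: sum = 62+54+54+54+54+54+54+46+152+112+48 = 744; mod 256 = 232 → e8.
Outer input = (K'⊕opad) ∥ inner = 54 5c 5c 5c 5c 5c 5c ∥ e8.
Outer hash (tag): sum = 84+92+92+92+92+92+92+232 = 868; mod 256 = 100 → 64.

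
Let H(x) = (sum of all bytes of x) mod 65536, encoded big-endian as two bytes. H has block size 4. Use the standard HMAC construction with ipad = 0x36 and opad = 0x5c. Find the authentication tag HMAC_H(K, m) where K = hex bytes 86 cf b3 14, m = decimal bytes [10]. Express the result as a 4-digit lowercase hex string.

Key hex bytes 86 cf b3 14 is exactly B = 4 bytes: K' = 86 cf b3 14.
K' ⊕ ipad = b0 f9 85 22.  K' ⊕ opad = da 93 ef 48.
Inner input = (K'⊕ipad) ∥ m = b0 f9 85 22 ∥ 0a.
Inner hash: sum = 176+249+133+34+10 = 602 → 02 5a.
Outer input = (K'⊕opad) ∥ inner = da 93 ef 48 ∥ 02 5a.
Outer hash (tag): sum = 218+147+239+72+2+90 = 768 → 03 00.

0300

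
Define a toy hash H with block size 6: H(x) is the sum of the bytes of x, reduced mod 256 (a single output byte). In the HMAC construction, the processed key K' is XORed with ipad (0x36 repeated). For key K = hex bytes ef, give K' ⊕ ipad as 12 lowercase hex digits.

d93636363636

Key hex bytes ef is 1 byte ≤ B = 6; zero-pad to 6 bytes: K' = ef 00 00 00 00 00.
XOR each byte with 0x36: ef⊕36=d9, 00⊕36=36, 00⊕36=36, 00⊕36=36, 00⊕36=36, 00⊕36=36.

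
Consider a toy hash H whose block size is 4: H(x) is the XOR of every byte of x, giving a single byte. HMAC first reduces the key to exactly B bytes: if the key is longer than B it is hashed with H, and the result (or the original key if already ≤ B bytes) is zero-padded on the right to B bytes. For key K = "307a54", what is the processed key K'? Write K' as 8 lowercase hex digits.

|K| = 6 > B = 4, so first hash the key.
H(K): XOR 33⊕30⊕37⊕61⊕35⊕34 = 54.
Zero-pad H(K) = 54 to 4 bytes: K' = 54 00 00 00.

54000000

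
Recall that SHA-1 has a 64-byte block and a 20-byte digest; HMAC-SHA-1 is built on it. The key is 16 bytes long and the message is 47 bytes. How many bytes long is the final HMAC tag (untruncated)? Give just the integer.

20

The tag is one SHA-1 digest: 20 bytes.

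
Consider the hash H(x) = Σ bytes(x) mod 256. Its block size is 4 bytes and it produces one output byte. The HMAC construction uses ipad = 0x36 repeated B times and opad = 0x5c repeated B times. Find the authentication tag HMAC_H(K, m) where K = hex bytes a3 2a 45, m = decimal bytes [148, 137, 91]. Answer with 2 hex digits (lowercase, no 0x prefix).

Key hex bytes a3 2a 45 is 3 bytes ≤ B = 4; zero-pad to 4 bytes: K' = a3 2a 45 00.
K' ⊕ ipad = 95 1c 73 36.  K' ⊕ opad = ff 76 19 5c.
Inner input = (K'⊕ipad) ∥ m = 95 1c 73 36 ∥ 94 89 5b.
Inner hash: sum = 149+28+115+54+148+137+91 = 722; mod 256 = 210 → d2.
Outer input = (K'⊕opad) ∥ inner = ff 76 19 5c ∥ d2.
Outer hash (tag): sum = 255+118+25+92+210 = 700; mod 256 = 188 → bc.

bc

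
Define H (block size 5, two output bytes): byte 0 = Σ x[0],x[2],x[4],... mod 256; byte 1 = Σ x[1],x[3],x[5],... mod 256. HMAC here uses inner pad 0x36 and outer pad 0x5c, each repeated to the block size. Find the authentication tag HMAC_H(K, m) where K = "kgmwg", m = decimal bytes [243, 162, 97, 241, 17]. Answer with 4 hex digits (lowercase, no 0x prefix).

9a02

Key "kgmwg" = 6b 67 6d 77 67 is exactly B = 5 bytes: K' = 6b 67 6d 77 67.
K' ⊕ ipad = 5d 51 5b 41 51.  K' ⊕ opad = 37 3b 31 2b 3b.
Inner input = (K'⊕ipad) ∥ m = 5d 51 5b 41 51 ∥ f3 a2 61 f1 11.
Inner hash: even-index sum = 668 mod 256 = 156; odd-index sum = 503 mod 256 = 247 → 9c f7.
Outer input = (K'⊕opad) ∥ inner = 37 3b 31 2b 3b ∥ 9c f7.
Outer hash (tag): even-index sum = 410 mod 256 = 154; odd-index sum = 258 mod 256 = 2 → 9a 02.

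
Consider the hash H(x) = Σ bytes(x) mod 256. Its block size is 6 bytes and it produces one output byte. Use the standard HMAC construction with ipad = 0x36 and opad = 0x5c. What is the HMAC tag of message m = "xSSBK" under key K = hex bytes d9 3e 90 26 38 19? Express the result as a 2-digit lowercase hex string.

Key hex bytes d9 3e 90 26 38 19 is exactly B = 6 bytes: K' = d9 3e 90 26 38 19.
K' ⊕ ipad = ef 08 a6 10 0e 2f.  K' ⊕ opad = 85 62 cc 7a 64 45.
Inner input = (K'⊕ipad) ∥ m = ef 08 a6 10 0e 2f ∥ 78 53 53 42 4b.
Inner hash: sum = 239+8+166+16+14+47+120+83+83+66+75 = 917; mod 256 = 149 → 95.
Outer input = (K'⊕opad) ∥ inner = 85 62 cc 7a 64 45 ∥ 95.
Outer hash (tag): sum = 133+98+204+122+100+69+149 = 875; mod 256 = 107 → 6b.

6b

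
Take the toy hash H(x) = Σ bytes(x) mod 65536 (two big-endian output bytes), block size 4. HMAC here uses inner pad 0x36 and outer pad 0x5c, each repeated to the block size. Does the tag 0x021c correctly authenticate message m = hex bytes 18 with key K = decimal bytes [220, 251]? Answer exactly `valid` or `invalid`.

Key decimal bytes [220, 251] = dc fb is 2 bytes ≤ B = 4; zero-pad to 4 bytes: K' = dc fb 00 00.
K' ⊕ ipad = ea cd 36 36; K' ⊕ opad = 80 a7 5c 5c.
Inner hash: sum = 234+205+54+54+24 = 571 → 02 3b.
Outer hash (recomputed tag): sum = 128+167+92+92+2+59 = 540 → 02 1c.
Recomputed tag = 021c; claimed = 021c → match.

valid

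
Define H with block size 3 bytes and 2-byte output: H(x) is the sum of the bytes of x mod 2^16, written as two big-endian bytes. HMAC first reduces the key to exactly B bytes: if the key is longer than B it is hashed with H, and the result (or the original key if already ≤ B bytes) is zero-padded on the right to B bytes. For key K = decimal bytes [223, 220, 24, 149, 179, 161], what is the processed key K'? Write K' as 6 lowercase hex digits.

03bc00

|K| = 6 > B = 3, so first hash the key.
H(K): sum = 223+220+24+149+179+161 = 956 → 03 bc.
Zero-pad H(K) = 03 bc to 3 bytes: K' = 03 bc 00.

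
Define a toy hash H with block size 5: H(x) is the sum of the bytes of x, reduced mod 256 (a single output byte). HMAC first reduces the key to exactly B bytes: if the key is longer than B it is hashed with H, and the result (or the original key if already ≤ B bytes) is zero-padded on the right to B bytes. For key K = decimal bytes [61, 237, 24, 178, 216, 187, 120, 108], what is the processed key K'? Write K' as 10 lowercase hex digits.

|K| = 8 > B = 5, so first hash the key.
H(K): sum = 61+237+24+178+216+187+120+108 = 1131; mod 256 = 107 → 6b.
Zero-pad H(K) = 6b to 5 bytes: K' = 6b 00 00 00 00.

6b00000000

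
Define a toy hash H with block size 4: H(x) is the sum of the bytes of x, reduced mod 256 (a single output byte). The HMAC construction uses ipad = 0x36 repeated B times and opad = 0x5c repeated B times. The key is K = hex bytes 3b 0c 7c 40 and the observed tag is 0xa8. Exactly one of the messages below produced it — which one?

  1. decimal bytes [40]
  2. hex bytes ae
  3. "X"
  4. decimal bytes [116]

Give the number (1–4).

2

Key hex bytes 3b 0c 7c 40 is exactly B = 4 bytes: K' = 3b 0c 7c 40.
K' ⊕ ipad = 0d 3a 4a 76; K' ⊕ opad = 67 50 20 1c.
m1: inner = H(0d 3a 4a 76 28) = 2f; tag = H(67 50 20 1c 2f) = 22
m2: inner = H(0d 3a 4a 76 ae) = b5; tag = H(67 50 20 1c b5) = a8 ← matches
m3: inner = H(0d 3a 4a 76 58) = 5f; tag = H(67 50 20 1c 5f) = 52
m4: inner = H(0d 3a 4a 76 74) = 7b; tag = H(67 50 20 1c 7b) = 6e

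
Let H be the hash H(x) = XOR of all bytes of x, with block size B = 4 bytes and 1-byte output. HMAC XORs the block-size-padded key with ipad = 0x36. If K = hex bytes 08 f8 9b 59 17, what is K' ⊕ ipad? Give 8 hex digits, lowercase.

Key hex bytes 08 f8 9b 59 17 is 5 bytes > B = 4, so hash it first: H(key) = 25, then zero-pad to 4 bytes: K' = 25 00 00 00.
XOR each byte with 0x36: 25⊕36=13, 00⊕36=36, 00⊕36=36, 00⊕36=36.

13363636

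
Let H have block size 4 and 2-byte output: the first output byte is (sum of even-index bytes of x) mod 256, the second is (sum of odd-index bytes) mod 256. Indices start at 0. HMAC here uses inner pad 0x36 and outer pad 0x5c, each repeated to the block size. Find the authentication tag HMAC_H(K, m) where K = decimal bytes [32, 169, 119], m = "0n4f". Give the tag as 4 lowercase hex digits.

62fa

Key decimal bytes [32, 169, 119] = 20 a9 77 is 3 bytes ≤ B = 4; zero-pad to 4 bytes: K' = 20 a9 77 00.
K' ⊕ ipad = 16 9f 41 36.  K' ⊕ opad = 7c f5 2b 5c.
Inner input = (K'⊕ipad) ∥ m = 16 9f 41 36 ∥ 30 6e 34 66.
Inner hash: even-index sum = 187 mod 256 = 187; odd-index sum = 425 mod 256 = 169 → bb a9.
Outer input = (K'⊕opad) ∥ inner = 7c f5 2b 5c ∥ bb a9.
Outer hash (tag): even-index sum = 354 mod 256 = 98; odd-index sum = 506 mod 256 = 250 → 62 fa.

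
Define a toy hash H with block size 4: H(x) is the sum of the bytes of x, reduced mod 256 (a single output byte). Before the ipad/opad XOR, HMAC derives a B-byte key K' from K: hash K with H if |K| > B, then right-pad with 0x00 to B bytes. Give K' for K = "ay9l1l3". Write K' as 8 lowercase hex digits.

|K| = 7 > B = 4, so first hash the key.
H(K): sum = 97+121+57+108+49+108+51 = 591; mod 256 = 79 → 4f.
Zero-pad H(K) = 4f to 4 bytes: K' = 4f 00 00 00.

4f000000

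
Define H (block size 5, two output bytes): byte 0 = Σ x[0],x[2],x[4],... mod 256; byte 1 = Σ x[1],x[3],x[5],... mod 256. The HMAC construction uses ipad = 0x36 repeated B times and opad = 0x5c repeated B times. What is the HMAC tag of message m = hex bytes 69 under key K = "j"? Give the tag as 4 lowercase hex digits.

c380

Key "j" = 6a is 1 byte ≤ B = 5; zero-pad to 5 bytes: K' = 6a 00 00 00 00.
K' ⊕ ipad = 5c 36 36 36 36.  K' ⊕ opad = 36 5c 5c 5c 5c.
Inner input = (K'⊕ipad) ∥ m = 5c 36 36 36 36 ∥ 69.
Inner hash: even-index sum = 200 mod 256 = 200; odd-index sum = 213 mod 256 = 213 → c8 d5.
Outer input = (K'⊕opad) ∥ inner = 36 5c 5c 5c 5c ∥ c8 d5.
Outer hash (tag): even-index sum = 451 mod 256 = 195; odd-index sum = 384 mod 256 = 128 → c3 80.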